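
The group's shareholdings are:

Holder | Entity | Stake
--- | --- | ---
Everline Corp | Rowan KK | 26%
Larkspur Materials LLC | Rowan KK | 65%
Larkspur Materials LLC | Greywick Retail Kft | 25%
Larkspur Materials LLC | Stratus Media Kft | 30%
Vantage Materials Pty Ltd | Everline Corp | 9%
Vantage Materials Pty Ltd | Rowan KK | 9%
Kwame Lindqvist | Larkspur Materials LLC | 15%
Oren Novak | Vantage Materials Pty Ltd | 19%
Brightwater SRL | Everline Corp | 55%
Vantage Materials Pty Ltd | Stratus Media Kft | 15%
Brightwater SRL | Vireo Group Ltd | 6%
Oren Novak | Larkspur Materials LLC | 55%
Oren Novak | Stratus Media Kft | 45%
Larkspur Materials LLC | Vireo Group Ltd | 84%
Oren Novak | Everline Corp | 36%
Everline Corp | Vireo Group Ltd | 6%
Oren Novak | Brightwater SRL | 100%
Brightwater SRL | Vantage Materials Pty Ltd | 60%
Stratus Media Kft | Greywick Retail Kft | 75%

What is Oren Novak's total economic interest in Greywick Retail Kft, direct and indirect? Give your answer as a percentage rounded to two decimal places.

Oren reaches Greywick along 5 paths.
Via Larkspur: 55% × 25% = 13.75%.
Via Larkspur → Stratus: 55% × 30% × 75% = 12.375%.
Via Stratus: 45% × 75% = 33.75%.
Via Vantage → Stratus: 19% × 15% × 75% = 2.1375%.
Via Brightwater → Vantage → Stratus: 100% × 60% × 15% × 75% = 6.75%.
Total: 13.75% + 12.375% + 33.75% + 2.1375% + 6.75% = 68.7625%.
Rounded: 68.76%.

68.76%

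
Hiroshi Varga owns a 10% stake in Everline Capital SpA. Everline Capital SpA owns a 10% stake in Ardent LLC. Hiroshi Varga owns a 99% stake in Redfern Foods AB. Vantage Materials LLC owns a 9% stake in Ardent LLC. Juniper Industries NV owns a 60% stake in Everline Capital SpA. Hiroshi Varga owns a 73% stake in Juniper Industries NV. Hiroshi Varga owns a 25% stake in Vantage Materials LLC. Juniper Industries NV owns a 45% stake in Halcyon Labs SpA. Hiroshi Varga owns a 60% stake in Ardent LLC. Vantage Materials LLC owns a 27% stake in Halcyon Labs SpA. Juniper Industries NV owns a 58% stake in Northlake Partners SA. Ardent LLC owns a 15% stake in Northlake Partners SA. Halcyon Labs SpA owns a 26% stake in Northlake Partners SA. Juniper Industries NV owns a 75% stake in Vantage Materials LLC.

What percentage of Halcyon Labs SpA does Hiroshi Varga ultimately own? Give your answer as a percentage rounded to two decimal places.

54.38%

Hiroshi reaches Halcyon along 3 paths.
Via Juniper: 73% × 45% = 32.85%.
Via Juniper → Vantage: 73% × 75% × 27% = 14.7825%.
Via Vantage: 25% × 27% = 6.75%.
Total: 32.85% + 14.7825% + 6.75% = 54.3825%.
Rounded: 54.38%.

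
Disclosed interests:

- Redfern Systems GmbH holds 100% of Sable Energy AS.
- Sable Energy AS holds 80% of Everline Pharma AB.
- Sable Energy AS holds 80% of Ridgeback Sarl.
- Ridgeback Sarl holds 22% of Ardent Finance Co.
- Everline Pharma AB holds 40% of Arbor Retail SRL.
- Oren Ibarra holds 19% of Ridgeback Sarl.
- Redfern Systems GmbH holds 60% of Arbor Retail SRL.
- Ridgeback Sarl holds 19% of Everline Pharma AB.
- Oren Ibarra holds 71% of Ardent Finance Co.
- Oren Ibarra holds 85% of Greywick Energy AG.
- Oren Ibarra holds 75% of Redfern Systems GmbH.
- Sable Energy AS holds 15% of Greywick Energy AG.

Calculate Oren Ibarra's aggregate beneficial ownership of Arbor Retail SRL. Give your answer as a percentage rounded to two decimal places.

75.00%

Oren reaches Arbor along 4 paths.
Via Redfern → Sable → Everline: 75% × 100% × 80% × 40% = 24%.
Via Ridgeback → Everline: 19% × 19% × 40% = 1.444%.
Via Redfern → Sable → Ridgeback → Everline: 75% × 100% × 80% × 19% × 40% = 4.56%.
Via Redfern: 75% × 60% = 45%.
Total: 24% + 1.444% + 4.56% + 45% = 75.004%.
Rounded: 75.00%.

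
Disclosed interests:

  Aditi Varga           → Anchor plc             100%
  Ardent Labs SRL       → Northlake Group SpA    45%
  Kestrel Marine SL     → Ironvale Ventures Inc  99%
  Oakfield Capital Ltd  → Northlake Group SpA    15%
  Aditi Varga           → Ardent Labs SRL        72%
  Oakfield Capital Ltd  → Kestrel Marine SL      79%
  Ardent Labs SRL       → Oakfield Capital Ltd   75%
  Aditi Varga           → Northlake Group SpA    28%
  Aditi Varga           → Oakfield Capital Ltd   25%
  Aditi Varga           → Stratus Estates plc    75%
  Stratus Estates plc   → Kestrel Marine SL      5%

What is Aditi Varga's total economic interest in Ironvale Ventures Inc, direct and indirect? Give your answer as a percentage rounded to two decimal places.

Aditi reaches Ironvale along 3 paths.
Via Oakfield → Kestrel: 25% × 79% × 99% = 19.5525%.
Via Ardent → Oakfield → Kestrel: 72% × 75% × 79% × 99% = 42.2334%.
Via Stratus → Kestrel: 75% × 5% × 99% = 3.7125%.
Total: 19.5525% + 42.2334% + 3.7125% = 65.4984%.
Rounded: 65.50%.

65.50%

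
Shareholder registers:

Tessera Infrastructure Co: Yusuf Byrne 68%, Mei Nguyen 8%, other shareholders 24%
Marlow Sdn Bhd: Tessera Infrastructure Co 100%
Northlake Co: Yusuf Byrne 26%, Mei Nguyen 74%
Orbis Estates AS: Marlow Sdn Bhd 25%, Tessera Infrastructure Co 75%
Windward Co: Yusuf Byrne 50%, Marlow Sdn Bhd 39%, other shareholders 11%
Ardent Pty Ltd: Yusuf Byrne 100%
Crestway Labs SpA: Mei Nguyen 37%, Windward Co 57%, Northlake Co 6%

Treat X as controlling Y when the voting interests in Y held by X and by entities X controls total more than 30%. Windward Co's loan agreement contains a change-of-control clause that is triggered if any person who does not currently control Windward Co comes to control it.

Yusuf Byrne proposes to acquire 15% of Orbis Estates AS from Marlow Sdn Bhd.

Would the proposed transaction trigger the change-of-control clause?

The purchase adds only to Yusuf's holdings (Marlow's stake shrinks), so Yusuf is the only person who could newly come to control Windward.
Yusuf holds 68% of Tessera, so Yusuf controls Tessera.
Tessera holds 100% of Marlow, so Yusuf controls Marlow.
Yusuf and Marlow together hold 50% + 39% = 89% of Windward, so Yusuf controls Windward.
So Yusuf already controls Windward before the transaction.
After the purchase, Yusuf holds 15% of Orbis directly, and Marlow's stake falls to 10%.
Yusuf controlled Windward already, so this is not a new person acquiring control; every other person's position is unchanged or reduced.
No new person acquires control, so the clause is not triggered.

No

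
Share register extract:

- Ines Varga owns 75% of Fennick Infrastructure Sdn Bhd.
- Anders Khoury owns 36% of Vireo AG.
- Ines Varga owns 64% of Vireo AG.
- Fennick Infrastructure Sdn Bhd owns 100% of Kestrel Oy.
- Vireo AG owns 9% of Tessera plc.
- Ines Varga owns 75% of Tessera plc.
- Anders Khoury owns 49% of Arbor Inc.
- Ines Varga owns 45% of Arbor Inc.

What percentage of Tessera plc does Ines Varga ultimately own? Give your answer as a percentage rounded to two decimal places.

80.76%

Ines reaches Tessera along 2 paths.
Direct stake: 75% = 75%.
Via Vireo: 64% × 9% = 5.76%.
Total: 75% + 5.76% = 80.76%.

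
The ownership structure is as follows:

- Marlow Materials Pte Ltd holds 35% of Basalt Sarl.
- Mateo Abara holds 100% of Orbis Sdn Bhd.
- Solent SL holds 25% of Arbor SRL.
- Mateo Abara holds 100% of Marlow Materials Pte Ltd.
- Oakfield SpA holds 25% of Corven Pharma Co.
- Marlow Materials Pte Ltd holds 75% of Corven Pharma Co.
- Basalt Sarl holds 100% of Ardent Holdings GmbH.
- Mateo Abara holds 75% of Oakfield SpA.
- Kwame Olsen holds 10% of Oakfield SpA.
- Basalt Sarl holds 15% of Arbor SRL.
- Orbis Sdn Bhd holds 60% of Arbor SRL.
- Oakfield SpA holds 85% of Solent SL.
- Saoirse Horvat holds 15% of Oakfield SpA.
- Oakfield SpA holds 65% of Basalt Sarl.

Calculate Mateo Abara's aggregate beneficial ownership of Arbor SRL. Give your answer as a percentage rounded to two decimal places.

88.50%

Mateo reaches Arbor along 4 paths.
Via Oakfield → Solent: 75% × 85% × 25% = 15.9375%.
Via Oakfield → Basalt: 75% × 65% × 15% = 7.3125%.
Via Marlow → Basalt: 100% × 35% × 15% = 5.25%.
Via Orbis: 100% × 60% = 60%.
Total: 15.9375% + 7.3125% + 5.25% + 60% = 88.5%.
Rounded: 88.50%.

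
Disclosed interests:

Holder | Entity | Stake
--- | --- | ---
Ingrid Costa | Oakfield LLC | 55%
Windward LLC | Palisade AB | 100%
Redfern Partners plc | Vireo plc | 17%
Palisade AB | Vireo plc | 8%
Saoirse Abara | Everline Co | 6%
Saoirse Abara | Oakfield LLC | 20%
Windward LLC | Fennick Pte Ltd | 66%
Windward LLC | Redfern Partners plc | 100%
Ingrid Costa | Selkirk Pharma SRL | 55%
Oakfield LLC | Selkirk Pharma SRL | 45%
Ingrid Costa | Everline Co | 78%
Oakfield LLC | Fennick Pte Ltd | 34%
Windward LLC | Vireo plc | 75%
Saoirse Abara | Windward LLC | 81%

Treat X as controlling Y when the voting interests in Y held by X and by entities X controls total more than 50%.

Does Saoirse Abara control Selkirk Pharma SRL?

No

Saoirse holds 81% of Windward, so Saoirse controls Windward.
Windward holds 100% of Redfern, so Saoirse controls Redfern.
Windward holds 100% of Palisade, so Saoirse controls Palisade.
Redfern and Windward and Palisade together hold 17% + 75% + 8% = 100% of Vireo, so Saoirse controls Vireo.
Windward holds 66% of Fennick, so Saoirse controls Fennick.
Neither Saoirse nor any entity Saoirse controls holds any voting interest in Selkirk.
So Saoirse does not control Selkirk.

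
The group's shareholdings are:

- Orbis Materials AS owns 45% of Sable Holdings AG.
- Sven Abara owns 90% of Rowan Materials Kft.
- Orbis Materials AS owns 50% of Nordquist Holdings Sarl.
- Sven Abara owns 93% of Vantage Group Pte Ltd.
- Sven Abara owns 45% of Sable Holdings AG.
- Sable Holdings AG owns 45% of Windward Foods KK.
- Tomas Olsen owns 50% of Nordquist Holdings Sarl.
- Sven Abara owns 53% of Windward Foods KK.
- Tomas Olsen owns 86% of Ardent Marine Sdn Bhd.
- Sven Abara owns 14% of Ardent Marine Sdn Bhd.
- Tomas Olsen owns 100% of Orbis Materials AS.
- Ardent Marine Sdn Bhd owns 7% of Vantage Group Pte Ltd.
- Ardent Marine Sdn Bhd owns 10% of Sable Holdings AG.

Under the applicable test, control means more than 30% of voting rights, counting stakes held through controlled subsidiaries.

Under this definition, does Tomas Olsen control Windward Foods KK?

Tomas holds 86% of Ardent, so Tomas controls Ardent.
Tomas holds 100% of Orbis, so Tomas controls Orbis.
Ardent and Orbis together hold 10% + 45% = 55% of Sable, so Tomas controls Sable.
Sable holds 45% of Windward, so Tomas controls Windward.

Yes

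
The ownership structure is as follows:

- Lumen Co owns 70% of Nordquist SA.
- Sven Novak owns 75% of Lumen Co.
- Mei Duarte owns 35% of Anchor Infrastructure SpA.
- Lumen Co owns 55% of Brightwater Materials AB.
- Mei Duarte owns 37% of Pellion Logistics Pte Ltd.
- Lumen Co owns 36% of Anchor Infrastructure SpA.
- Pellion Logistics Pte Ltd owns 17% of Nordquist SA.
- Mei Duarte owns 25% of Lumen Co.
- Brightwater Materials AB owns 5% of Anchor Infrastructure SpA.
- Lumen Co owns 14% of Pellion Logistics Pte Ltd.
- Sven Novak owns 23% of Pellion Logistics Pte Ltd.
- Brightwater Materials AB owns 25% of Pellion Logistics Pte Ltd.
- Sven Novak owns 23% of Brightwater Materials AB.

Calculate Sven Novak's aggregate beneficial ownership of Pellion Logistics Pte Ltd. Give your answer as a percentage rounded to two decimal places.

Sven reaches Pellion along 4 paths.
Via Lumen → Brightwater: 75% × 55% × 25% = 10.3125%.
Via Brightwater: 23% × 25% = 5.75%.
Via Lumen: 75% × 14% = 10.5%.
Direct stake: 23% = 23%.
Total: 10.3125% + 5.75% + 10.5% + 23% = 49.5625%.
Rounded: 49.56%.

49.56%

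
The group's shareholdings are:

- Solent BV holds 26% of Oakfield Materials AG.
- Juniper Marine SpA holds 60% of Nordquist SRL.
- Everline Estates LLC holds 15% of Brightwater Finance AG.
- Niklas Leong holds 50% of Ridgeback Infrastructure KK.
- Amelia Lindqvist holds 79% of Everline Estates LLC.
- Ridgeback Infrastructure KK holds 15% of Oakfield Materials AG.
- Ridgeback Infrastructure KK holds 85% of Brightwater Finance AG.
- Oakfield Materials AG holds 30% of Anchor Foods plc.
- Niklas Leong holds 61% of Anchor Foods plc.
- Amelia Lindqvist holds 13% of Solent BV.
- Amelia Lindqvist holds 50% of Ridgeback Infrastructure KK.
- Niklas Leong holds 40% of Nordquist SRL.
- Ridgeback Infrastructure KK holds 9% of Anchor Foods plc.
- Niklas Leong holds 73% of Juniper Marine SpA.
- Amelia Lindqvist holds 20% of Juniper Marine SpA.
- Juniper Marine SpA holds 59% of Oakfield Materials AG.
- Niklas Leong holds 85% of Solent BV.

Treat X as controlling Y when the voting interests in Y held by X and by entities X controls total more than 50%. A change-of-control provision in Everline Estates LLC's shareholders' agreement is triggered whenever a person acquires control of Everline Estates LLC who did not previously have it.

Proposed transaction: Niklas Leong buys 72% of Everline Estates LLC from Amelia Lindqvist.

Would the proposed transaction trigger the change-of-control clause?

The purchase adds only to Niklas's holdings (Amelia's stake shrinks), so Niklas is the only person who could newly come to control Everline.
Niklas holds 85% of Solent, so Niklas controls Solent.
Niklas holds 73% of Juniper, so Niklas controls Juniper.
Juniper and Solent together hold 59% + 26% = 85% of Oakfield, so Niklas controls Oakfield.
Juniper and Niklas together hold 60% + 40% = 100% of Nordquist, so Niklas controls Nordquist.
Oakfield and Niklas together hold 30% + 61% = 91% of Anchor, so Niklas controls Anchor.
Neither Niklas nor any entity Niklas controls holds any voting interest in Everline.
So before the transaction, Niklas does not control Everline.
After the purchase, Niklas holds 72% of Everline directly, and Amelia's stake falls to 7%.
Niklas holds 72% of Everline, so Niklas controls Everline.
Niklas did not control Everline before and does after, so the clause is triggered.

Yes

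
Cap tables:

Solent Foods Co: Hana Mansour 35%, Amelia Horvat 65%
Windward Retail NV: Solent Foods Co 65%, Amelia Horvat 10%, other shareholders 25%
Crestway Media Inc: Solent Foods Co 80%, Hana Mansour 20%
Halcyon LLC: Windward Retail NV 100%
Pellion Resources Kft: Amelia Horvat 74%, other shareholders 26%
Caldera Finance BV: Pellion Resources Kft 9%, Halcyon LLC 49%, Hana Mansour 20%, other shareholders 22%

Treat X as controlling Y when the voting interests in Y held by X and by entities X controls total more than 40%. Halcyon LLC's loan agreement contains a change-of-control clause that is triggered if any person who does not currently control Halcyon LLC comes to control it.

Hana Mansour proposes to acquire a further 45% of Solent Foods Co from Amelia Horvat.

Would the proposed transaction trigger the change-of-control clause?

Yes

The purchase adds only to Hana's holdings (Amelia's stake shrinks), so Hana is the only person who could newly come to control Halcyon.
Hana's largest direct stake is 35% in Solent, which does not meet the threshold, so Hana controls no company.
Neither Hana nor any entity Hana controls holds any voting interest in Halcyon.
So before the transaction, Hana does not control Halcyon.
After the purchase, Hana's direct stake in Solent rises to 35% + 45% = 80%, and Amelia's stake falls to 20%.
Hana holds 80% of Solent, so Hana controls Solent.
Solent holds 65% of Windward, so Hana controls Windward.
Windward holds 100% of Halcyon, so Hana controls Halcyon.
Hana did not control Halcyon before and does after, so the clause is triggered.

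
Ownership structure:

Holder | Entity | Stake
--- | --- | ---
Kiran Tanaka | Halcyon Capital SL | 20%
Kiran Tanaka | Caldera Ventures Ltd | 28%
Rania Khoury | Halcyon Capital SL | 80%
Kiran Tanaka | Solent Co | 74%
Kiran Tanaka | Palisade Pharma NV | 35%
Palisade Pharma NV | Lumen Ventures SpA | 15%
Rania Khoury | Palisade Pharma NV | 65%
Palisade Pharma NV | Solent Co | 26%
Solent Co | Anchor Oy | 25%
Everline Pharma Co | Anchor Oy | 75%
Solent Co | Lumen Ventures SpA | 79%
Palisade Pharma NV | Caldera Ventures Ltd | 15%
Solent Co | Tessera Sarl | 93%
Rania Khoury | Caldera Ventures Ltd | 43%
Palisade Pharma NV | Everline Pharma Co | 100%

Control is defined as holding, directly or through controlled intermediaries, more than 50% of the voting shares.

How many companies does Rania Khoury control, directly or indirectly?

5

Rania holds 65% of Palisade, so Rania controls Palisade.
Rania holds 80% of Halcyon, so Rania controls Halcyon.
Rania and Palisade together hold 43% + 15% = 58% of Caldera, so Rania controls Caldera.
Palisade holds 100% of Everline, so Rania controls Everline.
Everline holds 75% of Anchor, so Rania controls Anchor.
No other company's threshold is met.
Rania controls 5 companies.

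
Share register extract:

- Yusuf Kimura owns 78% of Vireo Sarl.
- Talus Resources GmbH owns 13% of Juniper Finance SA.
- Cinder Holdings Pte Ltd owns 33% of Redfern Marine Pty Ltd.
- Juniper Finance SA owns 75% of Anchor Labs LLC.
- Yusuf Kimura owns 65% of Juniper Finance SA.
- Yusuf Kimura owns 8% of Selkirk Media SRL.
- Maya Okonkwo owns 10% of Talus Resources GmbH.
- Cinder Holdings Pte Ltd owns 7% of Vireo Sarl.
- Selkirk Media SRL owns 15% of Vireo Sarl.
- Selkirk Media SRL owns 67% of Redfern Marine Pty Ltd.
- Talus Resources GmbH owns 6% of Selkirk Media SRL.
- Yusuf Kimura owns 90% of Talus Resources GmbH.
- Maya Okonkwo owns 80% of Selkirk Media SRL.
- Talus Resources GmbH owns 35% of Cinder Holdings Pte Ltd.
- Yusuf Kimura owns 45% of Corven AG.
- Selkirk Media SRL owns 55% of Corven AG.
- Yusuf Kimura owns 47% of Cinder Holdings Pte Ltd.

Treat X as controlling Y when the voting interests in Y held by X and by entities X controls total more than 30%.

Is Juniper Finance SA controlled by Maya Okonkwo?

No

Maya holds 80% of Selkirk, so Maya controls Selkirk.
Selkirk holds 67% of Redfern, so Maya controls Redfern.
Selkirk holds 55% of Corven, so Maya controls Corven.
Neither Maya nor any entity Maya controls holds any voting interest in Juniper.
So Maya does not control Juniper.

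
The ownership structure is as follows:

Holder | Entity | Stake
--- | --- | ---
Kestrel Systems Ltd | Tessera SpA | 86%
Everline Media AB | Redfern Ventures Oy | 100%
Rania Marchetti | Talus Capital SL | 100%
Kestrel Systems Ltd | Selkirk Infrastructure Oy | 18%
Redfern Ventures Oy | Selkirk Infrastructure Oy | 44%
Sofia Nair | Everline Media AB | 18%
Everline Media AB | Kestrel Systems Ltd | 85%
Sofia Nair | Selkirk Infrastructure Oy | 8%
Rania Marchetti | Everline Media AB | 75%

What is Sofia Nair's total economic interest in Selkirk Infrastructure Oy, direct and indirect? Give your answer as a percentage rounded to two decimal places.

18.67%

Sofia reaches Selkirk along 3 paths.
Via Everline → Redfern: 18% × 100% × 44% = 7.92%.
Direct stake: 8% = 8%.
Via Everline → Kestrel: 18% × 85% × 18% = 2.754%.
Total: 7.92% + 8% + 2.754% = 18.674%.
Rounded: 18.67%.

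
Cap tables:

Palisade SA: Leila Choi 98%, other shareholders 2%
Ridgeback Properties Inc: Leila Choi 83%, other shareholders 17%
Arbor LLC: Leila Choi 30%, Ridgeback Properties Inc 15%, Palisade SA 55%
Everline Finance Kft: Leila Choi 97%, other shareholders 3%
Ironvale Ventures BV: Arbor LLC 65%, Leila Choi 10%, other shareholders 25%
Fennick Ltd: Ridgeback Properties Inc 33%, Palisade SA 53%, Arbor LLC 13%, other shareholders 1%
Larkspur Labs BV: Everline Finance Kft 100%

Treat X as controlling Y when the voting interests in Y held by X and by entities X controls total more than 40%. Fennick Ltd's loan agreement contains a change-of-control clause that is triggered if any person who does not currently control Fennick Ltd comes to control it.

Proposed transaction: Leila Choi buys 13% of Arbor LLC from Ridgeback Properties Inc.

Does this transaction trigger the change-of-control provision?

No

The purchase adds only to Leila's holdings (Ridgeback's stake shrinks), so Leila is the only person who could newly come to control Fennick.
Leila holds 83% of Ridgeback, so Leila controls Ridgeback.
Leila holds 98% of Palisade, so Leila controls Palisade.
Leila and Ridgeback and Palisade together hold 30% + 15% + 55% = 100% of Arbor, so Leila controls Arbor.
Ridgeback and Palisade and Arbor together hold 33% + 53% + 13% = 99% of Fennick, so Leila controls Fennick.
So Leila already controls Fennick before the transaction.
After the purchase, Leila's direct stake in Arbor rises to 30% + 13% = 43%, and Ridgeback's stake falls to 2%.
Leila controlled Fennick already, so this is not a new person acquiring control; every other person's position is unchanged or reduced.
No new person acquires control, so the clause is not triggered.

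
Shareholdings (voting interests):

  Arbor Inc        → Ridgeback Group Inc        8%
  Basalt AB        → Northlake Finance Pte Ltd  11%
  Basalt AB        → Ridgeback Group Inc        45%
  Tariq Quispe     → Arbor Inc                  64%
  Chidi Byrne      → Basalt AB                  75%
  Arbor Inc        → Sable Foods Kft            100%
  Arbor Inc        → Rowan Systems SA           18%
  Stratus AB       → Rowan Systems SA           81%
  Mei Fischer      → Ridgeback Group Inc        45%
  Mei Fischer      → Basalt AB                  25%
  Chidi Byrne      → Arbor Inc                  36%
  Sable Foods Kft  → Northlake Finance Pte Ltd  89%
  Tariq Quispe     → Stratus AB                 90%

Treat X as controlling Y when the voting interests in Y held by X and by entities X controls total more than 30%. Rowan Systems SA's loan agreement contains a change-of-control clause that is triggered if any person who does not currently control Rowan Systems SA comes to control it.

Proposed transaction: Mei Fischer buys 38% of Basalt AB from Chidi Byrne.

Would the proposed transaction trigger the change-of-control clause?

No

The purchase adds only to Mei's holdings (Chidi's stake shrinks), so Mei is the only person who could newly come to control Rowan.
Mei holds 45% of Ridgeback, so Mei controls Ridgeback.
Neither Mei nor any entity Mei controls holds any voting interest in Rowan.
So before the transaction, Mei does not control Rowan.
After the purchase, Mei's direct stake in Basalt rises to 25% + 38% = 63%, and Chidi's stake falls to 37%.
Mei holds 63% of Basalt, so Mei controls Basalt.
Basalt and Mei together hold 45% + 45% = 90% of Ridgeback, so Mei controls Ridgeback.
After the transaction, neither Mei nor any entity Mei controls holds a voting interest in Rowan, so Mei still does not control it.
No new person acquires control, so the clause is not triggered.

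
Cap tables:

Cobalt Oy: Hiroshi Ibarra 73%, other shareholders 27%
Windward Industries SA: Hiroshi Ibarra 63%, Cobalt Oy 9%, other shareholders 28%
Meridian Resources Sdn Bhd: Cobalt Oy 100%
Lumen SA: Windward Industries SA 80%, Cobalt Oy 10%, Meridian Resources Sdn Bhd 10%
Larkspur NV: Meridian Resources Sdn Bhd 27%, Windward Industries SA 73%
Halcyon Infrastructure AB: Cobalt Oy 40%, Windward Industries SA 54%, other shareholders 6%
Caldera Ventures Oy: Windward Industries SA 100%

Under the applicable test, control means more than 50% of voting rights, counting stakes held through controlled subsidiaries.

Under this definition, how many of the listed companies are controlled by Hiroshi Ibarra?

Hiroshi holds 73% of Cobalt, so Hiroshi controls Cobalt.
Hiroshi and Cobalt together hold 63% + 9% = 72% of Windward, so Hiroshi controls Windward.
Cobalt holds 100% of Meridian, so Hiroshi controls Meridian.
Windward and Cobalt and Meridian together hold 80% + 10% + 10% = 100% of Lumen, so Hiroshi controls Lumen.
Meridian and Windward together hold 27% + 73% = 100% of Larkspur, so Hiroshi controls Larkspur.
Cobalt and Windward together hold 40% + 54% = 94% of Halcyon, so Hiroshi controls Halcyon.
Windward holds 100% of Caldera, so Hiroshi controls Caldera.
Hiroshi controls 7 companies.

7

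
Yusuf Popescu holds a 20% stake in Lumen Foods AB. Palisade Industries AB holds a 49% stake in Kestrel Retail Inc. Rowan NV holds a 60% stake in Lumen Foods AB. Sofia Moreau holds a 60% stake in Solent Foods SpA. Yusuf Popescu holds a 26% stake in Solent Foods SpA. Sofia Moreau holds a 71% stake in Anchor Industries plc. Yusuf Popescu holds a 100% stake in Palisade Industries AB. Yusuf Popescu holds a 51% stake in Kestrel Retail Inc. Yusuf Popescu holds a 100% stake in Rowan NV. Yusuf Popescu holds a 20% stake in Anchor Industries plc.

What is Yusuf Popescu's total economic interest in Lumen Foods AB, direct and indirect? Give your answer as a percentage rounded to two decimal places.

80.00%

Yusuf reaches Lumen along 2 paths.
Via Rowan: 100% × 60% = 60%.
Direct stake: 20% = 20%.
Total: 60% + 20% = 80%.
Rounded: 80.00%.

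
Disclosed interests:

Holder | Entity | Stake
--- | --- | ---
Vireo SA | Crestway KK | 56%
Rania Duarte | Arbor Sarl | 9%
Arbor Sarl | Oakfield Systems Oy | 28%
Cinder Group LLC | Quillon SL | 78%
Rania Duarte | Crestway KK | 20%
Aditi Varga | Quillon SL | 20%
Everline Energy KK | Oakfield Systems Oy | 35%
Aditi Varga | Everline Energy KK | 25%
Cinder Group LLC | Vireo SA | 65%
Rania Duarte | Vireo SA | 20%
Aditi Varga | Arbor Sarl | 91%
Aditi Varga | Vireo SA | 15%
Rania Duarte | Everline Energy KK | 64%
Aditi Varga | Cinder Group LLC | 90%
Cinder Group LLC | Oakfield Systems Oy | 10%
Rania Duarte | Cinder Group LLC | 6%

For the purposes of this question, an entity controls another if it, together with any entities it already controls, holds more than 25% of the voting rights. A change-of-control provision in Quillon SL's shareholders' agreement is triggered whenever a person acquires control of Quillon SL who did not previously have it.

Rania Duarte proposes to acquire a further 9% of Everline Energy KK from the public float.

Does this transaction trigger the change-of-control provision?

The purchase changes only Rania's holdings, so Rania is the only person who could newly come to control Quillon.
Rania holds 64% of Everline, so Rania controls Everline.
Everline holds 35% of Oakfield, so Rania controls Oakfield.
Neither Rania nor any entity Rania controls holds any voting interest in Quillon.
So before the transaction, Rania does not control Quillon.
After the purchase, Rania's direct stake in Everline rises to 64% + 9% = 73%.
Rania holds 73% of Everline, so Rania controls Everline.
After the transaction, neither Rania nor any entity Rania controls holds a voting interest in Quillon, so Rania still does not control it.
No new person acquires control, so the clause is not triggered.

No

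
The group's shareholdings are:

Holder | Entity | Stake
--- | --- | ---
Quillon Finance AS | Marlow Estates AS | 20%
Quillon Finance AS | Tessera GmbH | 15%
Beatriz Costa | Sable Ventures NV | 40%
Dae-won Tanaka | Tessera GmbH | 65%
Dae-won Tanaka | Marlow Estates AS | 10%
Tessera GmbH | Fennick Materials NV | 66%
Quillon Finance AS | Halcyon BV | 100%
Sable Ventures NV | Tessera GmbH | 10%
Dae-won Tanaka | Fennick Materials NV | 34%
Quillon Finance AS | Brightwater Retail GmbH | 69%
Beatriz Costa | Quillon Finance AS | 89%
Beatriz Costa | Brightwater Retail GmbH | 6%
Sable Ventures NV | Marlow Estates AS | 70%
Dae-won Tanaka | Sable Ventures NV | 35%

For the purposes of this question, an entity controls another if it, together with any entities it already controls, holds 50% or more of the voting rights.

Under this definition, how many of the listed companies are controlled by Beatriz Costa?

3

Beatriz holds 89% of Quillon, so Beatriz controls Quillon.
Quillon holds 100% of Halcyon, so Beatriz controls Halcyon.
Beatriz and Quillon together hold 6% + 69% = 75% of Brightwater, so Beatriz controls Brightwater.
No other company's threshold is met.
Beatriz controls 3 companies.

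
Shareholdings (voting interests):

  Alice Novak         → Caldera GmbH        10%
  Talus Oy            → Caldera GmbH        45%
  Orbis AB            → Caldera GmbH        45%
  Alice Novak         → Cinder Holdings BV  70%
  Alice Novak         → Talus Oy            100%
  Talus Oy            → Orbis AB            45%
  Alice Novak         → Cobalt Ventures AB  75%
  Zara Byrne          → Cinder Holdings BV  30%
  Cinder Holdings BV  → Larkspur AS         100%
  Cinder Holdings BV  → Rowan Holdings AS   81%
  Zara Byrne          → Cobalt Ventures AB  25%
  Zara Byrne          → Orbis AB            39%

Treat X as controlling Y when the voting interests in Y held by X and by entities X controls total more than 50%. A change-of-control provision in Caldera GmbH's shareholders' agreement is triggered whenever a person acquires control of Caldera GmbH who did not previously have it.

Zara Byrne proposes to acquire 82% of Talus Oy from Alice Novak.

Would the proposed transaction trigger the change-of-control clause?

Yes

The purchase adds only to Zara's holdings (Alice's stake shrinks), so Zara is the only person who could newly come to control Caldera.
Zara's largest direct stake is 39% in Orbis, which does not meet the threshold, so Zara controls no company.
Neither Zara nor any entity Zara controls holds any voting interest in Caldera.
So before the transaction, Zara does not control Caldera.
After the purchase, Zara holds 82% of Talus directly, and Alice's stake falls to 18%.
Zara holds 82% of Talus, so Zara controls Talus.
Zara and Talus together hold 39% + 45% = 84% of Orbis, so Zara controls Orbis.
Orbis and Talus together hold 45% + 45% = 90% of Caldera, so Zara controls Caldera.
Zara did not control Caldera before and does after, so the clause is triggered.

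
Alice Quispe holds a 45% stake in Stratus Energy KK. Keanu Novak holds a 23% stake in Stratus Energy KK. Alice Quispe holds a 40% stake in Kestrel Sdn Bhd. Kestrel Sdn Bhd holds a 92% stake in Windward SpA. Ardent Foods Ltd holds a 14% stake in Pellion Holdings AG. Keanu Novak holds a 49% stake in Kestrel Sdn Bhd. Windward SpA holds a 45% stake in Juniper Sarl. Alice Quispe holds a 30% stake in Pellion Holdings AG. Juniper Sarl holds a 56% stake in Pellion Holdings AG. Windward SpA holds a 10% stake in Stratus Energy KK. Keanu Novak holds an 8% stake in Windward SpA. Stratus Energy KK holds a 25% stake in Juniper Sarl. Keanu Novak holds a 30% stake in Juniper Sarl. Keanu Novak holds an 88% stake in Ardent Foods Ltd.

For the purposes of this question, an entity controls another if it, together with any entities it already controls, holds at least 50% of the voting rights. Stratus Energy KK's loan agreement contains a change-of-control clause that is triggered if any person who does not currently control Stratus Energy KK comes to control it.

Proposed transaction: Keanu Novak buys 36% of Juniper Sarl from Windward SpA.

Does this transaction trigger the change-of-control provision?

No

The purchase adds only to Keanu's holdings (Windward's stake shrinks), so Keanu is the only person who could newly come to control Stratus.
Keanu holds 88% of Ardent, so Keanu controls Ardent.
In Stratus, Keanu's side holds only 23%, not ≥ 50%.
So before the transaction, Keanu does not control Stratus.
After the purchase, Keanu's direct stake in Juniper rises to 30% + 36% = 66%, and Windward's stake falls to 9%.
Keanu holds 66% of Juniper, so Keanu controls Juniper.
Ardent and Juniper together hold 14% + 56% = 70% of Pellion, so Keanu controls Pellion.
After the transaction, Keanu's side holds 23% of Stratus, not ≥ 50%, so Keanu still does not control Stratus.
No new person acquires control, so the clause is not triggered.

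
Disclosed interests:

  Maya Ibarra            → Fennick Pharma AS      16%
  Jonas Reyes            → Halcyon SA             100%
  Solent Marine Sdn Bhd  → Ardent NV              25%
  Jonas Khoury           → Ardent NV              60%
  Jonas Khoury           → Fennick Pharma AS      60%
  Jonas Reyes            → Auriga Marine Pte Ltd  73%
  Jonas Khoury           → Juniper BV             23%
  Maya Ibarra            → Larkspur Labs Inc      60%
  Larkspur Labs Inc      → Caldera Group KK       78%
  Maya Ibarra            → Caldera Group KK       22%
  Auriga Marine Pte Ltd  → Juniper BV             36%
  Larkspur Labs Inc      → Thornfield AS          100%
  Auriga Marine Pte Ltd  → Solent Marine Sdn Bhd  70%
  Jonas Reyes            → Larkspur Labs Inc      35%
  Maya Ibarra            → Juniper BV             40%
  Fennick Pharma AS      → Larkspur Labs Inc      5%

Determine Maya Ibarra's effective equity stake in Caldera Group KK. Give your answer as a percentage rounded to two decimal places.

Maya reaches Caldera along 3 paths.
Direct stake: 22% = 22%.
Via Larkspur: 60% × 78% = 46.8%.
Via Fennick → Larkspur: 16% × 5% × 78% = 0.624%.
Total: 22% + 46.8% + 0.624% = 69.424%.
Rounded: 69.42%.

69.42%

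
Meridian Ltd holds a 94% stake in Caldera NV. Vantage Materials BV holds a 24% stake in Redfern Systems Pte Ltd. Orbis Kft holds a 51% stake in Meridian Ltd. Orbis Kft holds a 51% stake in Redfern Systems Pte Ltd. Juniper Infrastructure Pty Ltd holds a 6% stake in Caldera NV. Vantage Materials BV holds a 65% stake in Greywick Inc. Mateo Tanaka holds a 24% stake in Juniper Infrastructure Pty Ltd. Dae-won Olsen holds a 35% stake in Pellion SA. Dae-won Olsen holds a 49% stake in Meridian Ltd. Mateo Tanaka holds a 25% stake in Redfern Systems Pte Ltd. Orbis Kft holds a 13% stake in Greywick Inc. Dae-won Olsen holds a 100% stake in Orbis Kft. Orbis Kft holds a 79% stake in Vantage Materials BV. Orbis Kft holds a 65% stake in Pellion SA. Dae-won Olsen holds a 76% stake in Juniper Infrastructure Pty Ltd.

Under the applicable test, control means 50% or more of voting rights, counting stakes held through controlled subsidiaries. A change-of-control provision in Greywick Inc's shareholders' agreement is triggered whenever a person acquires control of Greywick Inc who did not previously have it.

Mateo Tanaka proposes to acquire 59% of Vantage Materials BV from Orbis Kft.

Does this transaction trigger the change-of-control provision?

Yes

The purchase adds only to Mateo's holdings (Orbis's stake shrinks), so Mateo is the only person who could newly come to control Greywick.
Mateo's largest direct stake is 25% in Redfern, which does not meet the threshold, so Mateo controls no company.
Neither Mateo nor any entity Mateo controls holds any voting interest in Greywick.
So before the transaction, Mateo does not control Greywick.
After the purchase, Mateo holds 59% of Vantage directly, and Orbis's stake falls to 20%.
Mateo holds 59% of Vantage, so Mateo controls Vantage.
Vantage holds 65% of Greywick, so Mateo controls Greywick.
Mateo did not control Greywick before and does after, so the clause is triggered.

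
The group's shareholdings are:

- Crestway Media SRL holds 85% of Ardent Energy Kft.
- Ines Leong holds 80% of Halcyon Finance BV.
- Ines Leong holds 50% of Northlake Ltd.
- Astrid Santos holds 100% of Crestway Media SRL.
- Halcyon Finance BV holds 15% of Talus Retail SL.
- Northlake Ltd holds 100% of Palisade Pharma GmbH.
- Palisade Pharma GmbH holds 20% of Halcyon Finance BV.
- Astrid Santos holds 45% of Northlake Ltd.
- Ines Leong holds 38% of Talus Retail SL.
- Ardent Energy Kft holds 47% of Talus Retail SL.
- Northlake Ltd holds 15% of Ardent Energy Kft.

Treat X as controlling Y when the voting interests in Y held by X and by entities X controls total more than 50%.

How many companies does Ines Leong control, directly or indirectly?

Ines holds 80% of Halcyon, so Ines controls Halcyon.
Ines and Halcyon together hold 38% + 15% = 53% of Talus, so Ines controls Talus.
No other company's threshold is met.
Ines controls 2 companies.

2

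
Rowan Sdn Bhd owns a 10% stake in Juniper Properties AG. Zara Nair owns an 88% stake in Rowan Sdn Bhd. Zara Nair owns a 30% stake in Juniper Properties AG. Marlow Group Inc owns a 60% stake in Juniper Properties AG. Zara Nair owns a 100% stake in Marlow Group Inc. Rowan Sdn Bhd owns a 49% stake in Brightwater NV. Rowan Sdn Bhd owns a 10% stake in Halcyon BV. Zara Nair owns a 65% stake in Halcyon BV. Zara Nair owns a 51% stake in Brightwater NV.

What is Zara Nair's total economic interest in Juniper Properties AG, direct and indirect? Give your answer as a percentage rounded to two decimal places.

Zara reaches Juniper along 3 paths.
Direct stake: 30% = 30%.
Via Rowan: 88% × 10% = 8.8%.
Via Marlow: 100% × 60% = 60%.
Total: 30% + 8.8% + 60% = 98.8%.
Rounded: 98.80%.

98.80%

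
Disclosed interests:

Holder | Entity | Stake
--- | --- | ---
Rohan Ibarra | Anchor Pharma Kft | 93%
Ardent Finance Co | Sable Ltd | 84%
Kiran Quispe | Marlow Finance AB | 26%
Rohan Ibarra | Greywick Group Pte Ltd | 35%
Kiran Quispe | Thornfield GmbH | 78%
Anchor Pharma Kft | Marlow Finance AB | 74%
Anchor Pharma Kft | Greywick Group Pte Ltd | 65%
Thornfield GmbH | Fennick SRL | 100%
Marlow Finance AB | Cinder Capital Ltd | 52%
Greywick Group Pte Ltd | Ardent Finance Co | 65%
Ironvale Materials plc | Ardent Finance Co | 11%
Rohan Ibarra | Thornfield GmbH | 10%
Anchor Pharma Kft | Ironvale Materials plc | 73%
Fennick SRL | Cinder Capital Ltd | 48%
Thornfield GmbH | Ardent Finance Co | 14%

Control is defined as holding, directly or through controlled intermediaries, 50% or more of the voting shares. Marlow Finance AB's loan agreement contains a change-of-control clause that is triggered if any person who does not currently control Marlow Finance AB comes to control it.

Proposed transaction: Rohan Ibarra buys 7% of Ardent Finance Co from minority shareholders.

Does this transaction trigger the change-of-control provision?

No

The purchase changes only Rohan's holdings, so Rohan is the only person who could newly come to control Marlow.
Rohan holds 93% of Anchor, so Rohan controls Anchor.
Anchor holds 74% of Marlow, so Rohan controls Marlow.
So Rohan already controls Marlow before the transaction.
After the purchase, Rohan holds 7% of Ardent directly.
Rohan controlled Marlow already, so this is not a new person acquiring control; every other person's position is unchanged or reduced.
No new person acquires control, so the clause is not triggered.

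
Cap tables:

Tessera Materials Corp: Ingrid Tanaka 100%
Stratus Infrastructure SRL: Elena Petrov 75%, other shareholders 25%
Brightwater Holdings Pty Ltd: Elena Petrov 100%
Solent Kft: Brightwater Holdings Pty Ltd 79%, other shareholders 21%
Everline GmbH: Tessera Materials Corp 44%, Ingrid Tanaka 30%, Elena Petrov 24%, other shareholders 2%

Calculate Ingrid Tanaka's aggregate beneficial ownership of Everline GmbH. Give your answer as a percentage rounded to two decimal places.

Ingrid reaches Everline along 2 paths.
Via Tessera: 100% × 44% = 44%.
Direct stake: 30% = 30%.
Total: 44% + 30% = 74%.
Rounded: 74.00%.

74.00%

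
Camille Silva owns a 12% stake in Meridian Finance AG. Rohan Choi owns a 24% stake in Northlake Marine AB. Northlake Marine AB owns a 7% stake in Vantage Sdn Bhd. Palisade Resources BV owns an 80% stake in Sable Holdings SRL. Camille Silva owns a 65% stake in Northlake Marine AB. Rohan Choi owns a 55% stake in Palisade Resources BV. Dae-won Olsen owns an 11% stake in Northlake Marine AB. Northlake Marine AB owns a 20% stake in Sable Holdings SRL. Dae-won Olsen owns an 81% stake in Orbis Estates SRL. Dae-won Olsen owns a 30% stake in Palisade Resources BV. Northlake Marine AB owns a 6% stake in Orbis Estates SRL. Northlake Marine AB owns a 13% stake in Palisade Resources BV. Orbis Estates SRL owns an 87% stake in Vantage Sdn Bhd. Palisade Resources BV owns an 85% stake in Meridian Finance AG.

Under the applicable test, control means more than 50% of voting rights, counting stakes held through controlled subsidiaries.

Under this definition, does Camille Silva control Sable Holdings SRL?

No

Camille holds 65% of Northlake, so Camille controls Northlake.
In Sable, Camille's side holds only 20%, not > 50%.
So Camille does not control Sable.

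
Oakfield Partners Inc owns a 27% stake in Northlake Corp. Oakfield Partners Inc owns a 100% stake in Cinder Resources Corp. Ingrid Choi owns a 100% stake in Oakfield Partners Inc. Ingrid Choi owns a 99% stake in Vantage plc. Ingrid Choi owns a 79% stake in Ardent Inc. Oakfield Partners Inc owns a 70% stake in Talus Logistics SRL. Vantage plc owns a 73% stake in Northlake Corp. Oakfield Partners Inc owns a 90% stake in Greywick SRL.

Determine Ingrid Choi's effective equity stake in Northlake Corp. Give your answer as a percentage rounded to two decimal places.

99.27%

Ingrid reaches Northlake along 2 paths.
Via Oakfield: 100% × 27% = 27%.
Via Vantage: 99% × 73% = 72.27%.
Total: 27% + 72.27% = 99.27%.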